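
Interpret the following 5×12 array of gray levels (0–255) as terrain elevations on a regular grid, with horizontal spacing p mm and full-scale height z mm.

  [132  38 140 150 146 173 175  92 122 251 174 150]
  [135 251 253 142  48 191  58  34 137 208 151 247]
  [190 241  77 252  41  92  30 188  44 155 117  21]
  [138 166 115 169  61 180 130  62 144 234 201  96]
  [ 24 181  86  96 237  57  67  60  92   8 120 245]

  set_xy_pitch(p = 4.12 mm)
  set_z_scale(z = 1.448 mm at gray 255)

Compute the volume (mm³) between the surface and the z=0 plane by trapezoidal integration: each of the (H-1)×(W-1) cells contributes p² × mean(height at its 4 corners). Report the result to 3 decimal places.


height_mm = gray/255 × 1.448; cell vol = 4.12² × mean(4 corners)
unit = 4.12² × 1.448 / (4×255) = 0.024097 mm³ per gray-sum
row 0: Σ corner-gray over 11 cells = 6532  → 157.4015
row 1: Σ corner-gray over 11 cells = 6013  → 144.8952
row 2: Σ corner-gray over 11 cells = 5843  → 140.7987
row 3: Σ corner-gray over 11 cells = 5435  → 130.9671
Σ rows: total corner-gray = 23823  → 574.0626 mm³

574.063


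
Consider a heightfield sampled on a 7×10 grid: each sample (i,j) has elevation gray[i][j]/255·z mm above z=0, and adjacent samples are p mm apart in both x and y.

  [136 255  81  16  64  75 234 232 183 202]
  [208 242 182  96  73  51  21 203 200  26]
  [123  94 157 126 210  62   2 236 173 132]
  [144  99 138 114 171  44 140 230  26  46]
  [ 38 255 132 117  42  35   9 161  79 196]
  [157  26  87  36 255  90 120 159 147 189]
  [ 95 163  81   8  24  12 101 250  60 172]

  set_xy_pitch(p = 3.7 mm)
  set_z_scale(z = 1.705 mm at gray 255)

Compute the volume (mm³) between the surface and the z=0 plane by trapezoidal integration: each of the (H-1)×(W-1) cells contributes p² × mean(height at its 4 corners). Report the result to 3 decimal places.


height_mm = gray/255 × 1.705; cell vol = 3.7² × mean(4 corners)
unit = 3.7² × 1.705 / (4×255) = 0.0228838 mm³ per gray-sum
row 0: Σ corner-gray over 9 cells = 4988  → 114.1443
row 1: Σ corner-gray over 9 cells = 4745  → 108.5835
row 2: Σ corner-gray over 9 cells = 4489  → 102.7253
row 3: Σ corner-gray over 9 cells = 4008  → 91.7182
row 4: Σ corner-gray over 9 cells = 4080  → 93.3658
row 5: Σ corner-gray over 9 cells = 3851  → 88.1254
Σ rows: total corner-gray = 26161  → 598.6624 mm³

598.662


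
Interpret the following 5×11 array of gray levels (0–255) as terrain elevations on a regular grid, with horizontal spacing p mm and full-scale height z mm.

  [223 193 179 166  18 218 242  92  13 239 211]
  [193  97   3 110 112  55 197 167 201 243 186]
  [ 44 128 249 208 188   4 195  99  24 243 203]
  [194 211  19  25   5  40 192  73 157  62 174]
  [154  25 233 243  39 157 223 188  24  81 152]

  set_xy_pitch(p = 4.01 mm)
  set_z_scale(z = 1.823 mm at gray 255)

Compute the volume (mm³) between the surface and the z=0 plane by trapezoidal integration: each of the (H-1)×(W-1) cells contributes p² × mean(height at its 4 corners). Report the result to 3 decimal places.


height_mm = gray/255 × 1.823; cell vol = 4.01² × mean(4 corners)
unit = 4.01² × 1.823 / (4×255) = 0.0287392 mm³ per gray-sum
row 0: Σ corner-gray over 10 cells = 5903  → 169.6477
row 1: Σ corner-gray over 10 cells = 5672  → 163.0090
row 2: Σ corner-gray over 10 cells = 4859  → 139.6440
row 3: Σ corner-gray over 10 cells = 4668  → 134.1548
Σ rows: total corner-gray = 21102  → 606.4554 mm³

606.455


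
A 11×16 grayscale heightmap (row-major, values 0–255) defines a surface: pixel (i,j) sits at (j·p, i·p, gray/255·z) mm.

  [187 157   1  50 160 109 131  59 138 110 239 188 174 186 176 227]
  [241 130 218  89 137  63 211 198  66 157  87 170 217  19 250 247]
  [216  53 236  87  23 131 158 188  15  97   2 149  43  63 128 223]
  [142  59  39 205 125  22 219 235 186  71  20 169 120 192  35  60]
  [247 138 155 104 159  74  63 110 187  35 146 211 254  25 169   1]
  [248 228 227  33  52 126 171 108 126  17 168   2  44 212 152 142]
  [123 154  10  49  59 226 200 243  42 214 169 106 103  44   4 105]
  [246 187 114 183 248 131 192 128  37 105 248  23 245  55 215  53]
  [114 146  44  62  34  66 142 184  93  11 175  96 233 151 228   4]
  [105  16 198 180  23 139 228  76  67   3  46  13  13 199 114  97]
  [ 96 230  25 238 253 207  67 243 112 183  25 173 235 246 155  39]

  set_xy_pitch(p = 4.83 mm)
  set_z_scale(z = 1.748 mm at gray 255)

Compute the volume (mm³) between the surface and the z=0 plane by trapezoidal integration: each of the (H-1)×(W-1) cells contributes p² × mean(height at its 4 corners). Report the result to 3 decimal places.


height_mm = gray/255 × 1.748; cell vol = 4.83² × mean(4 corners)
unit = 4.83² × 1.748 / (4×255) = 0.0399793 mm³ per gray-sum
row 0: Σ corner-gray over 15 cells = 8682  → 347.1005
row 1: Σ corner-gray over 15 cells = 7697  → 307.7209
row 2: Σ corner-gray over 15 cells = 6781  → 271.0998
row 3: Σ corner-gray over 15 cells = 7504  → 300.0049
row 4: Σ corner-gray over 15 cells = 7630  → 305.0423
row 5: Σ corner-gray over 15 cells = 7196  → 287.6913
row 6: Σ corner-gray over 15 cells = 7995  → 319.6347
row 7: Σ corner-gray over 15 cells = 7969  → 318.5953
row 8: Σ corner-gray over 15 cells = 6280  → 251.0702
row 9: Σ corner-gray over 15 cells = 7751  → 309.8798
Σ rows: total corner-gray = 75485  → 3017.8398 mm³

3017.840


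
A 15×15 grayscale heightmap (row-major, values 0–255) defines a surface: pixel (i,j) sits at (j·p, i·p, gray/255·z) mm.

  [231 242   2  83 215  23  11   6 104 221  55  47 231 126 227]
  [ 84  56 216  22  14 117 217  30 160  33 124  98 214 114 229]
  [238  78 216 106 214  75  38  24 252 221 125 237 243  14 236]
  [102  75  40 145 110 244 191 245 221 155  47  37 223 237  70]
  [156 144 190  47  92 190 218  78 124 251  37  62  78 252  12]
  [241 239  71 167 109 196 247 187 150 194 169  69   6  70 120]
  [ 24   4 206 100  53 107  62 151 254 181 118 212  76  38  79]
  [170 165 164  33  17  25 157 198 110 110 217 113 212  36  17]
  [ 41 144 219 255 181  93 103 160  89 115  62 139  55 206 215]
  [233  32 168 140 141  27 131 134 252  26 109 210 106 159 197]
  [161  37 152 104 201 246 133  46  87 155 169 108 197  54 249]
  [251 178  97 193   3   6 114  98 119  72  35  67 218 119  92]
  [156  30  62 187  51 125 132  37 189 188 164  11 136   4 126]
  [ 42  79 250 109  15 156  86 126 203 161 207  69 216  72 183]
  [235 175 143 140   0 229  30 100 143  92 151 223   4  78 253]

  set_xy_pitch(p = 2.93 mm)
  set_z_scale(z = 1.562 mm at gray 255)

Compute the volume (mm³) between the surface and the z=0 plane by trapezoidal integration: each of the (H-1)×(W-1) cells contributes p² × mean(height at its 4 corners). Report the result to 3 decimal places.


1317.218

height_mm = gray/255 × 1.562; cell vol = 2.93² × mean(4 corners)
unit = 2.93² × 1.562 / (4×255) = 0.0131467 mm³ per gray-sum
row 0: Σ corner-gray over 14 cells = 6333  → 83.2579
row 1: Σ corner-gray over 14 cells = 7303  → 96.0102
row 2: Σ corner-gray over 14 cells = 8272  → 108.7493
row 3: Σ corner-gray over 14 cells = 7806  → 102.6230
row 4: Σ corner-gray over 14 cells = 7803  → 102.5835
row 5: Σ corner-gray over 14 cells = 7336  → 96.4440
row 6: Σ corner-gray over 14 cells = 6528  → 85.8215
row 7: Σ corner-gray over 14 cells = 7199  → 94.6430
row 8: Σ corner-gray over 14 cells = 7598  → 99.8885
row 9: Σ corner-gray over 14 cells = 7488  → 98.4423
row 10: Σ corner-gray over 14 cells = 6769  → 88.9899
row 11: Σ corner-gray over 14 cells = 5895  → 77.4997
row 12: Σ corner-gray over 14 cells = 6637  → 87.2545
row 13: Σ corner-gray over 14 cells = 7227  → 95.0111
Σ rows: total corner-gray = 100194  → 1317.2185 mm³


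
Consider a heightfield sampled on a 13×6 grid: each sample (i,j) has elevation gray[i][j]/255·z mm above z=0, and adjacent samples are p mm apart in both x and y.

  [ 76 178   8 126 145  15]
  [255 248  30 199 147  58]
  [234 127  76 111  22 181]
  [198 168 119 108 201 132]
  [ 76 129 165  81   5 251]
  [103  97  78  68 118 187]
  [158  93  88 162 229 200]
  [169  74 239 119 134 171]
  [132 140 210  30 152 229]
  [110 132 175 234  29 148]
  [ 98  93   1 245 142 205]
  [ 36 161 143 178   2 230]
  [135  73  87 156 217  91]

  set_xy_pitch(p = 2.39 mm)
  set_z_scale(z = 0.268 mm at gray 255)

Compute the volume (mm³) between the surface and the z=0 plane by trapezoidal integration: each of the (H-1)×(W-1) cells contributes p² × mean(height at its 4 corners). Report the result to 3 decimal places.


47.166

height_mm = gray/255 × 0.268; cell vol = 2.39² × mean(4 corners)
unit = 2.39² × 0.268 / (4×255) = 0.00150083 mm³ per gray-sum
row 0: Σ corner-gray over 5 cells = 2566  → 3.8511
row 1: Σ corner-gray over 5 cells = 2648  → 3.9742
row 2: Σ corner-gray over 5 cells = 2609  → 3.9157
row 3: Σ corner-gray over 5 cells = 2609  → 3.9157
row 4: Σ corner-gray over 5 cells = 2099  → 3.1502
row 5: Σ corner-gray over 5 cells = 2514  → 3.7731
row 6: Σ corner-gray over 5 cells = 2974  → 4.4635
row 7: Σ corner-gray over 5 cells = 2897  → 4.3479
row 8: Σ corner-gray over 5 cells = 2823  → 4.2368
row 9: Σ corner-gray over 5 cells = 2663  → 3.9967
row 10: Σ corner-gray over 5 cells = 2499  → 3.7506
row 11: Σ corner-gray over 5 cells = 2526  → 3.7911
Σ rows: total corner-gray = 31427  → 47.1665 mm³


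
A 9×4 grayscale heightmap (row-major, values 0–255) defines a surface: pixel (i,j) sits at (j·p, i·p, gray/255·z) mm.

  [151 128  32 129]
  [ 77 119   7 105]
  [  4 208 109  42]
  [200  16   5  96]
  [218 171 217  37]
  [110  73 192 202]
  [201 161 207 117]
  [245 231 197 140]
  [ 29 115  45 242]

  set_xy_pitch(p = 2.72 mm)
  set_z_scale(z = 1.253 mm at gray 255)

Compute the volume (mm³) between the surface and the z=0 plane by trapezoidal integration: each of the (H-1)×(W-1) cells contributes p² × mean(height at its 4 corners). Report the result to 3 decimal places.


112.978

height_mm = gray/255 × 1.253; cell vol = 2.72² × mean(4 corners)
unit = 2.72² × 1.253 / (4×255) = 0.00908843 mm³ per gray-sum
row 0: Σ corner-gray over 3 cells = 1034  → 9.3974
row 1: Σ corner-gray over 3 cells = 1114  → 10.1245
row 2: Σ corner-gray over 3 cells = 1018  → 9.2520
row 3: Σ corner-gray over 3 cells = 1369  → 12.4421
row 4: Σ corner-gray over 3 cells = 1873  → 17.0226
row 5: Σ corner-gray over 3 cells = 1896  → 17.2317
row 6: Σ corner-gray over 3 cells = 2295  → 20.8579
row 7: Σ corner-gray over 3 cells = 1832  → 16.6500
Σ rows: total corner-gray = 12431  → 112.9782 mm³


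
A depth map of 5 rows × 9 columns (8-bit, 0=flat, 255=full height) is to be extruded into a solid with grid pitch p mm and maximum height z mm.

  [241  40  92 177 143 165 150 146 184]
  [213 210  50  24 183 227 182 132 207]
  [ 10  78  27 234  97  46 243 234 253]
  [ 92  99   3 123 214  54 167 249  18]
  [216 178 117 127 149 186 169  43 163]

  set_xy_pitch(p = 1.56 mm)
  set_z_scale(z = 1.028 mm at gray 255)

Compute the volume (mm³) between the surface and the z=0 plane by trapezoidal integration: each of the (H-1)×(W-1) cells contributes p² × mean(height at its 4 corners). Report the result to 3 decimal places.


height_mm = gray/255 × 1.028; cell vol = 1.56² × mean(4 corners)
unit = 1.56² × 1.028 / (4×255) = 0.00245269 mm³ per gray-sum
row 0: Σ corner-gray over 8 cells = 4687  → 11.4957
row 1: Σ corner-gray over 8 cells = 4617  → 11.3241
row 2: Σ corner-gray over 8 cells = 4109  → 10.0781
row 3: Σ corner-gray over 8 cells = 4245  → 10.4117
Σ rows: total corner-gray = 17658  → 43.3095 mm³

43.310


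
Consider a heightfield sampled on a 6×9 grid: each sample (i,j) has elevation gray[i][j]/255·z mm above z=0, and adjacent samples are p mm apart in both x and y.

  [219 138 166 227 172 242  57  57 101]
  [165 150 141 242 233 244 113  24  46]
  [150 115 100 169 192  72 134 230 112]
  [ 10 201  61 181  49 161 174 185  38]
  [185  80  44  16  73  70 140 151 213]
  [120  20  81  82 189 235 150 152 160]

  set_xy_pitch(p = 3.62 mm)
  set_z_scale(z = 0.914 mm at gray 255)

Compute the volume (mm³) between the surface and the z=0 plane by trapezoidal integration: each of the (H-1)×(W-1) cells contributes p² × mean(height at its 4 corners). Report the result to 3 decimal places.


250.751

height_mm = gray/255 × 0.914; cell vol = 3.62² × mean(4 corners)
unit = 3.62² × 0.914 / (4×255) = 0.0117426 mm³ per gray-sum
row 0: Σ corner-gray over 8 cells = 4943  → 58.0435
row 1: Σ corner-gray over 8 cells = 4791  → 56.2587
row 2: Σ corner-gray over 8 cells = 4358  → 51.1741
row 3: Σ corner-gray over 8 cells = 3618  → 42.4846
row 4: Σ corner-gray over 8 cells = 3644  → 42.7899
Σ rows: total corner-gray = 21354  → 250.7508 mm³


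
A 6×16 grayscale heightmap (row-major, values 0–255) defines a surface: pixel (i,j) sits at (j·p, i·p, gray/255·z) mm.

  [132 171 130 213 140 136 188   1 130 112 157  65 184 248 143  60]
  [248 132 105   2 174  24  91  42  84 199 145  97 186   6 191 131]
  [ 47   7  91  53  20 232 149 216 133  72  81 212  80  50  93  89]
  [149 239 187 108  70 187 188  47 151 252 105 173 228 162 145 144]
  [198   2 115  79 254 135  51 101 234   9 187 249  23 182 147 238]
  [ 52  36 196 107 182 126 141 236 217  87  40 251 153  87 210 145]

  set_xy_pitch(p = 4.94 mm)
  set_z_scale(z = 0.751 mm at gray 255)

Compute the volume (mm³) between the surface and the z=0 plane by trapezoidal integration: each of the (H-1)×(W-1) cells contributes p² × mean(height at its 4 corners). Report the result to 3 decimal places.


height_mm = gray/255 × 0.751; cell vol = 4.94² × mean(4 corners)
unit = 4.94² × 0.751 / (4×255) = 0.0179677 mm³ per gray-sum
row 0: Σ corner-gray over 15 cells = 7563  → 135.8901
row 1: Σ corner-gray over 15 cells = 6449  → 115.8740
row 2: Σ corner-gray over 15 cells = 7891  → 141.7835
row 3: Σ corner-gray over 15 cells = 8749  → 157.1998
row 4: Σ corner-gray over 15 cells = 8307  → 149.2581
Σ rows: total corner-gray = 38959  → 700.0055 mm³

700.006


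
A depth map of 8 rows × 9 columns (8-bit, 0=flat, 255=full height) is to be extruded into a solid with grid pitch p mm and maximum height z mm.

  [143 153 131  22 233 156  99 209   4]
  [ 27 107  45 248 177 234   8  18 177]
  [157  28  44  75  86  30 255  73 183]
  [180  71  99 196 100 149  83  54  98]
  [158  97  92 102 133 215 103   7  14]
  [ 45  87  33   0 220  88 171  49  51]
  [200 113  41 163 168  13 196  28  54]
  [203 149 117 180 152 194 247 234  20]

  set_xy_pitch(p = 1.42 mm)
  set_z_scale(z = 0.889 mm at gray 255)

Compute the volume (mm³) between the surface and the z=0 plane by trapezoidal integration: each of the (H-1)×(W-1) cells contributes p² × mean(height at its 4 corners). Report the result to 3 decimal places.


height_mm = gray/255 × 0.889; cell vol = 1.42² × mean(4 corners)
unit = 1.42² × 0.889 / (4×255) = 0.00175743 mm³ per gray-sum
row 0: Σ corner-gray over 8 cells = 4031  → 7.0842
row 1: Σ corner-gray over 8 cells = 3400  → 5.9753
row 2: Σ corner-gray over 8 cells = 3304  → 5.8066
row 3: Σ corner-gray over 8 cells = 3452  → 6.0667
row 4: Σ corner-gray over 8 cells = 3062  → 5.3813
row 5: Σ corner-gray over 8 cells = 3090  → 5.4305
row 6: Σ corner-gray over 8 cells = 4467  → 7.8504
Σ rows: total corner-gray = 24806  → 43.5948 mm³

43.595


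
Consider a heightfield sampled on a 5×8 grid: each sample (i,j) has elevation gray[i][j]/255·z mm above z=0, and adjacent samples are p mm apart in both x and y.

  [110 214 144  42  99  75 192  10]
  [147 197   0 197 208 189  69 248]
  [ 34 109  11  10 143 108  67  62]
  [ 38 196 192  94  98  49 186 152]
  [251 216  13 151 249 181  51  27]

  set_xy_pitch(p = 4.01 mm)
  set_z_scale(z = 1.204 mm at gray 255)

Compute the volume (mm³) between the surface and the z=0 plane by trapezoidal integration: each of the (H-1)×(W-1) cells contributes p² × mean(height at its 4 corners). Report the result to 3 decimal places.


height_mm = gray/255 × 1.204; cell vol = 4.01² × mean(4 corners)
unit = 4.01² × 1.204 / (4×255) = 0.0189808 mm³ per gray-sum
row 0: Σ corner-gray over 7 cells = 3767  → 71.5008
row 1: Σ corner-gray over 7 cells = 3107  → 58.9734
row 2: Σ corner-gray over 7 cells = 2812  → 53.3741
row 3: Σ corner-gray over 7 cells = 3820  → 72.5067
Σ rows: total corner-gray = 13506  → 256.3550 mm³

256.355


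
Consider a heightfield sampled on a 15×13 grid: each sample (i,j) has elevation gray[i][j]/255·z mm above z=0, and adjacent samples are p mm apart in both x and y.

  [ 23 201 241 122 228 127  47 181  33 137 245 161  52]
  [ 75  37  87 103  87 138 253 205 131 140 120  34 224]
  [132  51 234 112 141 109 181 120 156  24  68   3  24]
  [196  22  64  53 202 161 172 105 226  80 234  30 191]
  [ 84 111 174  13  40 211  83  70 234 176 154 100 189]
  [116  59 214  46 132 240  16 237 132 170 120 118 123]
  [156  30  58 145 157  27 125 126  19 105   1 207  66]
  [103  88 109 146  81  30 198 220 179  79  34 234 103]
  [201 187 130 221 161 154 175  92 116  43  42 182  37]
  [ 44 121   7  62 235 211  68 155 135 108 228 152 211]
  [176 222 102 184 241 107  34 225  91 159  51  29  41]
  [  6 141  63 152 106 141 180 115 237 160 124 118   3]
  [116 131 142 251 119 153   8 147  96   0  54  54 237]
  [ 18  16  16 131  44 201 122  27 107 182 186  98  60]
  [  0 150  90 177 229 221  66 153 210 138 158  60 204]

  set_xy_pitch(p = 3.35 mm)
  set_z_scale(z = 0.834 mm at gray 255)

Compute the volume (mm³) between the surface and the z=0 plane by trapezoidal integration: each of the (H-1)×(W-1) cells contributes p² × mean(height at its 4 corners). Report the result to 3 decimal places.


756.335

height_mm = gray/255 × 0.834; cell vol = 3.35² × mean(4 corners)
unit = 3.35² × 0.834 / (4×255) = 0.00917604 mm³ per gray-sum
row 0: Σ corner-gray over 12 cells = 6490  → 59.5525
row 1: Σ corner-gray over 12 cells = 5523  → 50.6793
row 2: Σ corner-gray over 12 cells = 5639  → 51.7437
row 3: Σ corner-gray over 12 cells = 6090  → 55.8821
row 4: Σ corner-gray over 12 cells = 6212  → 57.0016
row 5: Σ corner-gray over 12 cells = 5429  → 49.8167
row 6: Σ corner-gray over 12 cells = 5224  → 47.9357
row 7: Σ corner-gray over 12 cells = 6246  → 57.3136
row 8: Σ corner-gray over 12 cells = 6463  → 59.3048
row 9: Σ corner-gray over 12 cells = 6326  → 58.0477
row 10: Σ corner-gray over 12 cells = 6190  → 56.7997
row 11: Σ corner-gray over 12 cells = 5746  → 52.7255
row 12: Σ corner-gray over 12 cells = 5001  → 45.8894
row 13: Σ corner-gray over 12 cells = 5846  → 53.6432
Σ rows: total corner-gray = 82425  → 756.3354 mm³


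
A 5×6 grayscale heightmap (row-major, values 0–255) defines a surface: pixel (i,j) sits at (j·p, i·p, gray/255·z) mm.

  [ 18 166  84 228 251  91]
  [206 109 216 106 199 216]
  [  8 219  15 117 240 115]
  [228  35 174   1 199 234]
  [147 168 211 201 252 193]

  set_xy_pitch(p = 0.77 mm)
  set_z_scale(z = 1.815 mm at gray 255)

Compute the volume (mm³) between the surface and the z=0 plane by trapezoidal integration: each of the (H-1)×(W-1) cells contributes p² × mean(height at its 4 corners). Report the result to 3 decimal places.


12.771

height_mm = gray/255 × 1.815; cell vol = 0.77² × mean(4 corners)
unit = 0.77² × 1.815 / (4×255) = 0.00105501 mm³ per gray-sum
row 0: Σ corner-gray over 5 cells = 3249  → 3.4277
row 1: Σ corner-gray over 5 cells = 2987  → 3.1513
row 2: Σ corner-gray over 5 cells = 2585  → 2.7272
row 3: Σ corner-gray over 5 cells = 3284  → 3.4647
Σ rows: total corner-gray = 12105  → 12.7709 mm³


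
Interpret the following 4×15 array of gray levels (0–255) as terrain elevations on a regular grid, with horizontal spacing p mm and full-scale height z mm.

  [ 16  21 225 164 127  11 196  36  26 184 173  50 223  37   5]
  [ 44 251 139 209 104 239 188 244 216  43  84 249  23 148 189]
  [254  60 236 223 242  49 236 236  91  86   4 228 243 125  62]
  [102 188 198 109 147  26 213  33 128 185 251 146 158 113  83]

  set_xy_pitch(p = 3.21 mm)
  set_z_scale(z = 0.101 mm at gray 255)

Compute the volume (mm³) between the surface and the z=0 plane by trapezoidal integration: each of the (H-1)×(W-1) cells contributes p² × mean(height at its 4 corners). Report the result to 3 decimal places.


height_mm = gray/255 × 0.101; cell vol = 3.21² × mean(4 corners)
unit = 3.21² × 0.101 / (4×255) = 0.00102031 mm³ per gray-sum
row 0: Σ corner-gray over 14 cells = 7474  → 7.6258
row 1: Σ corner-gray over 14 cells = 8941  → 9.1226
row 2: Σ corner-gray over 14 cells = 8409  → 8.5798
Σ rows: total corner-gray = 24824  → 25.3281 mm³

25.328


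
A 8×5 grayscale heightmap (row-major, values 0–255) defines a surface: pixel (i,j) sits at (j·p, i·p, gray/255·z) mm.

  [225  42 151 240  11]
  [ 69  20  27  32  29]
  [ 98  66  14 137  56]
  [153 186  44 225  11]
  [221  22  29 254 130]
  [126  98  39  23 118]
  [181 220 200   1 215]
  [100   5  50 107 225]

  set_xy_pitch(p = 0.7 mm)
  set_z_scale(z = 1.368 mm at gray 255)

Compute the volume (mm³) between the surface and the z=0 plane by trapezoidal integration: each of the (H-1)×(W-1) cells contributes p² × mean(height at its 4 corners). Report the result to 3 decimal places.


7.303

height_mm = gray/255 × 1.368; cell vol = 0.7² × mean(4 corners)
unit = 0.7² × 1.368 / (4×255) = 0.000657176 mm³ per gray-sum
row 0: Σ corner-gray over 4 cells = 1358  → 0.8924
row 1: Σ corner-gray over 4 cells = 844  → 0.5547
row 2: Σ corner-gray over 4 cells = 1662  → 1.0922
row 3: Σ corner-gray over 4 cells = 2035  → 1.3374
row 4: Σ corner-gray over 4 cells = 1525  → 1.0022
row 5: Σ corner-gray over 4 cells = 1802  → 1.1842
row 6: Σ corner-gray over 4 cells = 1887  → 1.2401
Σ rows: total corner-gray = 11113  → 7.3032 mm³


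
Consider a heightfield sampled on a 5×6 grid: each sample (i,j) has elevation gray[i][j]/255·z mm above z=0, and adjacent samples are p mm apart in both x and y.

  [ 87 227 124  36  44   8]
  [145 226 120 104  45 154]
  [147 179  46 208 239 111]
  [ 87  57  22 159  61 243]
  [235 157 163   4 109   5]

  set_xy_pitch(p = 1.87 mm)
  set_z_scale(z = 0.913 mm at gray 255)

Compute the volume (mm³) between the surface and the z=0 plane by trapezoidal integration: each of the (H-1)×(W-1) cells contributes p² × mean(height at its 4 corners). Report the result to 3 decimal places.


height_mm = gray/255 × 0.913; cell vol = 1.87² × mean(4 corners)
unit = 1.87² × 0.913 / (4×255) = 0.00313007 mm³ per gray-sum
row 0: Σ corner-gray over 5 cells = 2246  → 7.0301
row 1: Σ corner-gray over 5 cells = 2891  → 9.0490
row 2: Σ corner-gray over 5 cells = 2530  → 7.9191
row 3: Σ corner-gray over 5 cells = 2034  → 6.3666
Σ rows: total corner-gray = 9701  → 30.3648 mm³

30.365


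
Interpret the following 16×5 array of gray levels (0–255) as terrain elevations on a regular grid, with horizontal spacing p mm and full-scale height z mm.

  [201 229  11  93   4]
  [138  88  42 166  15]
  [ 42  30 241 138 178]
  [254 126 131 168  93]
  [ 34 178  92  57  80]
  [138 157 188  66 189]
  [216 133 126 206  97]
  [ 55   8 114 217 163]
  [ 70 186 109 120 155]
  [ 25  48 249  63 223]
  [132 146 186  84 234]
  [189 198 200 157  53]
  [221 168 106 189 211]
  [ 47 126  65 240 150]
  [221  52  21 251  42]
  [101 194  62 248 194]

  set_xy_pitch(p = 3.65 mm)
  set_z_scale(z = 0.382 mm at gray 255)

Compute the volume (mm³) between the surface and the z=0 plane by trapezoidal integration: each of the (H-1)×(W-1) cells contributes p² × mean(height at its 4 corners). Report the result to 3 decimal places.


height_mm = gray/255 × 0.382; cell vol = 3.65² × mean(4 corners)
unit = 3.65² × 0.382 / (4×255) = 0.00498941 mm³ per gray-sum
row 0: Σ corner-gray over 4 cells = 1616  → 8.0629
row 1: Σ corner-gray over 4 cells = 1783  → 8.8961
row 2: Σ corner-gray over 4 cells = 2235  → 11.1513
row 3: Σ corner-gray over 4 cells = 1965  → 9.8042
row 4: Σ corner-gray over 4 cells = 1917  → 9.5647
row 5: Σ corner-gray over 4 cells = 2392  → 11.9347
row 6: Σ corner-gray over 4 cells = 2139  → 10.6723
row 7: Σ corner-gray over 4 cells = 1951  → 9.7343
row 8: Σ corner-gray over 4 cells = 2023  → 10.0936
row 9: Σ corner-gray over 4 cells = 2166  → 10.8071
row 10: Σ corner-gray over 4 cells = 2550  → 12.7230
row 11: Σ corner-gray over 4 cells = 2710  → 13.5213
row 12: Σ corner-gray over 4 cells = 2417  → 12.0594
row 13: Σ corner-gray over 4 cells = 1970  → 9.8291
row 14: Σ corner-gray over 4 cells = 2214  → 11.0465
Σ rows: total corner-gray = 32048  → 159.9005 mm³

159.901


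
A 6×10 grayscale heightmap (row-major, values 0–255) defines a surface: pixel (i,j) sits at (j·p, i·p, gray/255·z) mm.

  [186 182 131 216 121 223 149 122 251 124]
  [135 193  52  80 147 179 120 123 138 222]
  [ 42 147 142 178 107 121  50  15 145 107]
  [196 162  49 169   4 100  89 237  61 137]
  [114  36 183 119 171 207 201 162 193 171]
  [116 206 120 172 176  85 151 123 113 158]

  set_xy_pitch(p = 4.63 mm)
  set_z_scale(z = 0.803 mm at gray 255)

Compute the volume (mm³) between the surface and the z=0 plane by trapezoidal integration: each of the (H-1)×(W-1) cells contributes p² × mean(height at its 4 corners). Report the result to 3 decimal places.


height_mm = gray/255 × 0.803; cell vol = 4.63² × mean(4 corners)
unit = 4.63² × 0.803 / (4×255) = 0.0168763 mm³ per gray-sum
row 0: Σ corner-gray over 9 cells = 5521  → 93.1741
row 1: Σ corner-gray over 9 cells = 4380  → 73.9182
row 2: Σ corner-gray over 9 cells = 4034  → 68.0790
row 3: Σ corner-gray over 9 cells = 4904  → 82.7614
row 4: Σ corner-gray over 9 cells = 5395  → 91.0477
Σ rows: total corner-gray = 24234  → 408.9804 mm³

408.980


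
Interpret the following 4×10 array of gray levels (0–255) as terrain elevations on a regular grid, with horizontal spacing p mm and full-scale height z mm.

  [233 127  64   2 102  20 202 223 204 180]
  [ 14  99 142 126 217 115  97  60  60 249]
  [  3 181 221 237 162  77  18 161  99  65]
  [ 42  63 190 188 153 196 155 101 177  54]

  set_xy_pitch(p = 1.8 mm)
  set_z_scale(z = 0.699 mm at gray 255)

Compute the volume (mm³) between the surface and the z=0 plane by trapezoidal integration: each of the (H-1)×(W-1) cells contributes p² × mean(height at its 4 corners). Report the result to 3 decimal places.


30.625

height_mm = gray/255 × 0.699; cell vol = 1.8² × mean(4 corners)
unit = 1.8² × 0.699 / (4×255) = 0.00222035 mm³ per gray-sum
row 0: Σ corner-gray over 9 cells = 4396  → 9.7607
row 1: Σ corner-gray over 9 cells = 4475  → 9.9361
row 2: Σ corner-gray over 9 cells = 4922  → 10.9286
Σ rows: total corner-gray = 13793  → 30.6253 mm³


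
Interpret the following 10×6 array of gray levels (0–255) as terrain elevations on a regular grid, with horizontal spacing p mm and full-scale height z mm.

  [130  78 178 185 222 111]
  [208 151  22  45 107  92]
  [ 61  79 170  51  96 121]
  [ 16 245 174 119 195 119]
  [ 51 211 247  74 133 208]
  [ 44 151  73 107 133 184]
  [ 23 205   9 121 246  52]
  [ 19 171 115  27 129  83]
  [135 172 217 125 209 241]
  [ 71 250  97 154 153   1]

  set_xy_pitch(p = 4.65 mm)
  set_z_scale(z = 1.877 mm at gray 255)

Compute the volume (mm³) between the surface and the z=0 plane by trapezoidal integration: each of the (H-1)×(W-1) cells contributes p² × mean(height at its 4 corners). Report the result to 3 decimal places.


938.120

height_mm = gray/255 × 1.877; cell vol = 4.65² × mean(4 corners)
unit = 4.65² × 1.877 / (4×255) = 0.0397896 mm³ per gray-sum
row 0: Σ corner-gray over 5 cells = 2517  → 100.1505
row 1: Σ corner-gray over 5 cells = 1924  → 76.5553
row 2: Σ corner-gray over 5 cells = 2575  → 102.4583
row 3: Σ corner-gray over 5 cells = 3190  → 126.9290
row 4: Σ corner-gray over 5 cells = 2745  → 109.2226
row 5: Σ corner-gray over 5 cells = 2393  → 95.2166
row 6: Σ corner-gray over 5 cells = 2223  → 88.4524
row 7: Σ corner-gray over 5 cells = 2808  → 111.7293
row 8: Σ corner-gray over 5 cells = 3202  → 127.4064
Σ rows: total corner-gray = 23577  → 938.1203 mm³


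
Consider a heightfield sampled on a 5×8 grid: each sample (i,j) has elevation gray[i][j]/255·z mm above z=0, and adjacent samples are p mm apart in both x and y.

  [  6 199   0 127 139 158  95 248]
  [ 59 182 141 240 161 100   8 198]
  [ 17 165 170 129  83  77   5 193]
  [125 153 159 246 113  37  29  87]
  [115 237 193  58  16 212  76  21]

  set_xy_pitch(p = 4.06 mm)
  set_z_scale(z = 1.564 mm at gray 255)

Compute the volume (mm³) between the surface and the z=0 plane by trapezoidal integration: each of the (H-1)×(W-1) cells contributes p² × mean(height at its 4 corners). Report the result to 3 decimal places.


height_mm = gray/255 × 1.564; cell vol = 4.06² × mean(4 corners)
unit = 4.06² × 1.564 / (4×255) = 0.0252749 mm³ per gray-sum
row 0: Σ corner-gray over 7 cells = 3611  → 91.2675
row 1: Σ corner-gray over 7 cells = 3389  → 85.6565
row 2: Σ corner-gray over 7 cells = 3154  → 79.7169
row 3: Σ corner-gray over 7 cells = 3406  → 86.0862
Σ rows: total corner-gray = 13560  → 342.7270 mm³

342.727


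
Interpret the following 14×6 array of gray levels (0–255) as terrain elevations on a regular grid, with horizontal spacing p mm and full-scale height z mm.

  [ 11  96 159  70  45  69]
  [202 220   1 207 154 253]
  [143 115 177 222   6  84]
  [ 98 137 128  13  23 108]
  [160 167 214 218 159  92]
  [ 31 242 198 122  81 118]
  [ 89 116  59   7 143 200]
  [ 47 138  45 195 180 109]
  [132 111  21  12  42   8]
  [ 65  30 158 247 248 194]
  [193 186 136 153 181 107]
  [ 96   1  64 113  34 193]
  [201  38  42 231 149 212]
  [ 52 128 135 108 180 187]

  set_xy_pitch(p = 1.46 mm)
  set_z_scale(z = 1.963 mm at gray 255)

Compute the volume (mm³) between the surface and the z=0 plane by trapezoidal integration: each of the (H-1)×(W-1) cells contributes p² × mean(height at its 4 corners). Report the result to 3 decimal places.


131.138

height_mm = gray/255 × 1.963; cell vol = 1.46² × mean(4 corners)
unit = 1.46² × 1.963 / (4×255) = 0.00410229 mm³ per gray-sum
row 0: Σ corner-gray over 5 cells = 2439  → 10.0055
row 1: Σ corner-gray over 5 cells = 2886  → 11.8392
row 2: Σ corner-gray over 5 cells = 2075  → 8.5122
row 3: Σ corner-gray over 5 cells = 2576  → 10.5675
row 4: Σ corner-gray over 5 cells = 3203  → 13.1396
row 5: Σ corner-gray over 5 cells = 2374  → 9.7388
row 6: Σ corner-gray over 5 cells = 2211  → 9.0702
row 7: Σ corner-gray over 5 cells = 1784  → 7.3185
row 8: Σ corner-gray over 5 cells = 2137  → 8.7666
row 9: Σ corner-gray over 5 cells = 3237  → 13.2791
row 10: Σ corner-gray over 5 cells = 2325  → 9.5378
row 11: Σ corner-gray over 5 cells = 2046  → 8.3933
row 12: Σ corner-gray over 5 cells = 2674  → 10.9695
Σ rows: total corner-gray = 31967  → 131.1377 mm³


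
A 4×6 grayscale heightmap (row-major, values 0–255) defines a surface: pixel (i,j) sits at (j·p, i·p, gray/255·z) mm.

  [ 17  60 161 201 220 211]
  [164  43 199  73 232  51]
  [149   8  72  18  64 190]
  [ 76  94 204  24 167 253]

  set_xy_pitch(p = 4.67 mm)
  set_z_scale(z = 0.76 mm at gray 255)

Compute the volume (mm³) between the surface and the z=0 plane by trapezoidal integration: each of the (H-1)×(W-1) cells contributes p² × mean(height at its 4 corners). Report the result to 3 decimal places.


height_mm = gray/255 × 0.76; cell vol = 4.67² × mean(4 corners)
unit = 4.67² × 0.76 / (4×255) = 0.0162498 mm³ per gray-sum
row 0: Σ corner-gray over 5 cells = 2821  → 45.8406
row 1: Σ corner-gray over 5 cells = 1972  → 32.0445
row 2: Σ corner-gray over 5 cells = 1970  → 32.0120
Σ rows: total corner-gray = 6763  → 109.8972 mm³

109.897


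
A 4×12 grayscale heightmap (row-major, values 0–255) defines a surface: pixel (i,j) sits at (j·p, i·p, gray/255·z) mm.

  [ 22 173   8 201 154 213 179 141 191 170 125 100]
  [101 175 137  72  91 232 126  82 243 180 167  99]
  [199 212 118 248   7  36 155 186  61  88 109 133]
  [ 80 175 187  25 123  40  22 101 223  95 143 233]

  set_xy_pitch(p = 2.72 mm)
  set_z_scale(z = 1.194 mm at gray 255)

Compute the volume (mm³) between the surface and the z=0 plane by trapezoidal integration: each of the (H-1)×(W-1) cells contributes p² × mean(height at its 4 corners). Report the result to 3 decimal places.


153.957

height_mm = gray/255 × 1.194; cell vol = 2.72² × mean(4 corners)
unit = 2.72² × 1.194 / (4×255) = 0.00866048 mm³ per gray-sum
row 0: Σ corner-gray over 11 cells = 6442  → 55.7908
row 1: Σ corner-gray over 11 cells = 5982  → 51.8070
row 2: Σ corner-gray over 11 cells = 5353  → 46.3595
Σ rows: total corner-gray = 17777  → 153.9574 mm³


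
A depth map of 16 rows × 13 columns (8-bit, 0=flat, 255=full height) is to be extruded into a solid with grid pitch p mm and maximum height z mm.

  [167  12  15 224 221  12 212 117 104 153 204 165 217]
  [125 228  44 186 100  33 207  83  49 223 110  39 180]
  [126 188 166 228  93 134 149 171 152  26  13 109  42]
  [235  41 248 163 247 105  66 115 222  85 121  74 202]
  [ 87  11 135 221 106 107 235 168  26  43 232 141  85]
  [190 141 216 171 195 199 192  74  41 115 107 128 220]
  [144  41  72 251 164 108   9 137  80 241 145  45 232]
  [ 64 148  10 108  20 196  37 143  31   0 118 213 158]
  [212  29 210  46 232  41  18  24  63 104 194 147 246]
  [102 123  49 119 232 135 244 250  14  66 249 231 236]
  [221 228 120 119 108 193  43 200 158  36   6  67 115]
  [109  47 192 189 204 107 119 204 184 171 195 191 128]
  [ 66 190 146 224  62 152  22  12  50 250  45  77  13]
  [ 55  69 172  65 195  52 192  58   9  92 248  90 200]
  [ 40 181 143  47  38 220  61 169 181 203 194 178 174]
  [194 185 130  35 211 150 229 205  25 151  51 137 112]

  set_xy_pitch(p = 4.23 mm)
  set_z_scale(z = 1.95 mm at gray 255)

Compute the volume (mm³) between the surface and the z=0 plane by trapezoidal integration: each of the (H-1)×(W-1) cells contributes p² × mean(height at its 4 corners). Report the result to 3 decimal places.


height_mm = gray/255 × 1.95; cell vol = 4.23² × mean(4 corners)
unit = 4.23² × 1.95 / (4×255) = 0.034207 mm³ per gray-sum
row 0: Σ corner-gray over 12 cells = 6171  → 211.0915
row 1: Σ corner-gray over 12 cells = 5935  → 203.0186
row 2: Σ corner-gray over 12 cells = 6437  → 220.1906
row 3: Σ corner-gray over 12 cells = 6433  → 220.0537
row 4: Σ corner-gray over 12 cells = 6590  → 225.4242
row 5: Σ corner-gray over 12 cells = 6530  → 223.3718
row 6: Σ corner-gray over 12 cells = 5232  → 178.9711
row 7: Σ corner-gray over 12 cells = 4944  → 169.1195
row 8: Σ corner-gray over 12 cells = 6436  → 220.1563
row 9: Σ corner-gray over 12 cells = 6654  → 227.6135
row 10: Σ corner-gray over 12 cells = 6735  → 230.3842
row 11: Σ corner-gray over 12 cells = 6382  → 218.3092
row 12: Σ corner-gray over 12 cells = 5278  → 180.5446
row 13: Σ corner-gray over 12 cells = 6183  → 211.5020
row 14: Σ corner-gray over 12 cells = 6768  → 231.5131
Σ rows: total corner-gray = 92708  → 3171.2639 mm³

3171.264


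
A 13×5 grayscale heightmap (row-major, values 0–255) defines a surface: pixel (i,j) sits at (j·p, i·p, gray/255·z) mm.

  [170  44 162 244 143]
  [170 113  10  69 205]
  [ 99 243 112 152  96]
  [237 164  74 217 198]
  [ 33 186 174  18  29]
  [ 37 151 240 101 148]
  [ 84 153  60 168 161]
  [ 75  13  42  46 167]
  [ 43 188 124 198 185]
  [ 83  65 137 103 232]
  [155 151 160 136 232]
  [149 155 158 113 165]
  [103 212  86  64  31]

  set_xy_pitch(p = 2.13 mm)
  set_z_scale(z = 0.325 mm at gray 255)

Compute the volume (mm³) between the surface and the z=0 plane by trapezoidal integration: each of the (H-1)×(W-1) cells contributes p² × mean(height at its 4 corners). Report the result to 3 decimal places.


35.869

height_mm = gray/255 × 0.325; cell vol = 2.13² × mean(4 corners)
unit = 2.13² × 0.325 / (4×255) = 0.00144558 mm³ per gray-sum
row 0: Σ corner-gray over 4 cells = 1972  → 2.8507
row 1: Σ corner-gray over 4 cells = 1968  → 2.8449
row 2: Σ corner-gray over 4 cells = 2554  → 3.6920
row 3: Σ corner-gray over 4 cells = 2163  → 3.1268
row 4: Σ corner-gray over 4 cells = 1987  → 2.8724
row 5: Σ corner-gray over 4 cells = 2176  → 3.1456
row 6: Σ corner-gray over 4 cells = 1451  → 2.0975
row 7: Σ corner-gray over 4 cells = 1692  → 2.4459
row 8: Σ corner-gray over 4 cells = 2173  → 3.1412
row 9: Σ corner-gray over 4 cells = 2206  → 3.1890
row 10: Σ corner-gray over 4 cells = 2447  → 3.5373
row 11: Σ corner-gray over 4 cells = 2024  → 2.9259
Σ rows: total corner-gray = 24813  → 35.8692 mm³


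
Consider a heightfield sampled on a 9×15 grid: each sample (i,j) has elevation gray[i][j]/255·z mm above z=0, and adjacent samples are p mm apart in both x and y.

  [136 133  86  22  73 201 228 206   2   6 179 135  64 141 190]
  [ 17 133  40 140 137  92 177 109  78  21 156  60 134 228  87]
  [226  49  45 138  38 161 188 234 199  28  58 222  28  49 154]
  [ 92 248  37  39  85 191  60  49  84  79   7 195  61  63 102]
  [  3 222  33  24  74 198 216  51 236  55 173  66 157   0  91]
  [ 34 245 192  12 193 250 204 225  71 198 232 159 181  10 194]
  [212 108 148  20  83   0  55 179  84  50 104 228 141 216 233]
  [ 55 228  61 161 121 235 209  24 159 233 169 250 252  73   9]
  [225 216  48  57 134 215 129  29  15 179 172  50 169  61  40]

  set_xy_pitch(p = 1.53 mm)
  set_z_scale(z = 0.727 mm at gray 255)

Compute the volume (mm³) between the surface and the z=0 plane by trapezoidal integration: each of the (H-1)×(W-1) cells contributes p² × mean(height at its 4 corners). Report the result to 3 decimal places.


92.001

height_mm = gray/255 × 0.727; cell vol = 1.53² × mean(4 corners)
unit = 1.53² × 0.727 / (4×255) = 0.00166847 mm³ per gray-sum
row 0: Σ corner-gray over 14 cells = 6392  → 10.6648
row 1: Σ corner-gray over 14 cells = 6368  → 10.6248
row 2: Σ corner-gray over 14 cells = 5844  → 9.7505
row 3: Σ corner-gray over 14 cells = 5694  → 9.5002
row 4: Σ corner-gray over 14 cells = 7676  → 12.8071
row 5: Σ corner-gray over 14 cells = 7849  → 13.0958
row 6: Σ corner-gray over 14 cells = 7691  → 12.8322
row 7: Σ corner-gray over 14 cells = 7627  → 12.7254
Σ rows: total corner-gray = 55141  → 92.0008 mm³


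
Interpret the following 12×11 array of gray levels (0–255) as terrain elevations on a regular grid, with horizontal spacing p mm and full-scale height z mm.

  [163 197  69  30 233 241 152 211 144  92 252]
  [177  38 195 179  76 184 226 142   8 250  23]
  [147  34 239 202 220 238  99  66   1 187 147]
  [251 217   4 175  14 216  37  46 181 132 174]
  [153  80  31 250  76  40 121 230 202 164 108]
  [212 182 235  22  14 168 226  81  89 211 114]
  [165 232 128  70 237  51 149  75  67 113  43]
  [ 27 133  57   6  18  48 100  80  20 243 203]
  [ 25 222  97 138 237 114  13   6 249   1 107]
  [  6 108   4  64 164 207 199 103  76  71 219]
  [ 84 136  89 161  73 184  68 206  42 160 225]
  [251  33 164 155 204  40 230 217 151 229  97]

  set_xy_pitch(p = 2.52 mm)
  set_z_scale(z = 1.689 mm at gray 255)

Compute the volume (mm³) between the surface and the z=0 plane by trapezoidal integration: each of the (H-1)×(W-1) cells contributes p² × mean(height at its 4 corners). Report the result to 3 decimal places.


height_mm = gray/255 × 1.689; cell vol = 2.52² × mean(4 corners)
unit = 2.52² × 1.689 / (4×255) = 0.0105155 mm³ per gray-sum
row 0: Σ corner-gray over 10 cells = 5949  → 62.5568
row 1: Σ corner-gray over 10 cells = 5662  → 59.5388
row 2: Σ corner-gray over 10 cells = 5335  → 56.1003
row 3: Σ corner-gray over 10 cells = 5118  → 53.8184
row 4: Σ corner-gray over 10 cells = 5431  → 57.1098
row 5: Σ corner-gray over 10 cells = 5234  → 55.0382
row 6: Σ corner-gray over 10 cells = 4092  → 43.0295
row 7: Σ corner-gray over 10 cells = 3926  → 41.2839
row 8: Σ corner-gray over 10 cells = 4503  → 47.3514
row 9: Σ corner-gray over 10 cells = 4764  → 50.0959
row 10: Σ corner-gray over 10 cells = 5741  → 60.3696
Σ rows: total corner-gray = 55755  → 586.2926 mm³

586.293
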